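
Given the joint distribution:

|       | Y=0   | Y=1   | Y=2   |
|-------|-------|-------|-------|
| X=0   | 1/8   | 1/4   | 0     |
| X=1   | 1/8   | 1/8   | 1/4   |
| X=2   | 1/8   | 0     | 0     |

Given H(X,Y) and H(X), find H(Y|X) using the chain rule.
From the chain rule: H(X,Y) = H(X) + H(Y|X)
Therefore: H(Y|X) = H(X,Y) - H(X)

H(X,Y) = -[(1/8)·log₂(1/8) + (1/4)·log₂(1/4) + (1/8)·log₂(1/8) + (1/8)·log₂(1/8) + (1/4)·log₂(1/4) + (1/8)·log₂(1/8)]
  = 0.3750 + 0.5000 + 0.3750 + 0.3750 + 0.5000 + 0.3750
  = 2.5000 bits
Marginal P(X) (row sums):
  P(X=0) = 1/8 + 1/4 + 0 = 3/8
  P(X=1) = 1/8 + 1/8 + 1/4 = 1/2
  P(X=2) = 1/8 + 0 + 0 = 1/8
H(X) = -[(3/8)·log₂(3/8) + (1/2)·log₂(1/2) + (1/8)·log₂(1/8)]
  = 0.5306 + 0.5000 + 0.3750
  = 1.4056 bits

H(Y|X) = 2.5000 - 1.4056 = 1.0944 bits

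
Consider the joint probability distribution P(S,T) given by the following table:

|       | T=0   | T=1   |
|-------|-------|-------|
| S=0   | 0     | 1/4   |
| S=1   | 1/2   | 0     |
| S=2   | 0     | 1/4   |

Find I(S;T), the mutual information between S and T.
Marginal P(S) (row sums):
  P(S=0) = 0 + 1/4 = 1/4
  P(S=1) = 1/2 + 0 = 1/2
  P(S=2) = 0 + 1/4 = 1/4
Marginal P(T) (column sums):
  P(T=0) = 0 + 1/2 + 0 = 1/2
  P(T=1) = 1/4 + 0 + 1/4 = 1/2

H(S) = -[(1/4)·log₂(1/4) + (1/2)·log₂(1/2) + (1/4)·log₂(1/4)]
  = 0.5000 + 0.5000 + 0.5000
  = 1.5000 bits
H(T) = -[(1/2)·log₂(1/2) + (1/2)·log₂(1/2)]
  = 0.5000 + 0.5000
  = 1.0000 bits
H(S,T) = -[(1/4)·log₂(1/4) + (1/2)·log₂(1/2) + (1/4)·log₂(1/4)]
  = 0.5000 + 0.5000 + 0.5000
  = 1.5000 bits

I(S;T) = H(S) + H(T) - H(S,T)
  = 1.5000 + 1.0000 - 1.5000
  = 1.0000 bits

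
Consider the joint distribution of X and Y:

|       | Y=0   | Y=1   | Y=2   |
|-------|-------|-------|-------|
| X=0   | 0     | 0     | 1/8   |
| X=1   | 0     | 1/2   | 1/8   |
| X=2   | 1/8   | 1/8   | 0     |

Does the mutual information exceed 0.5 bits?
Marginal P(X) (row sums):
  P(X=0) = 0 + 0 + 1/8 = 1/8
  P(X=1) = 0 + 1/2 + 1/8 = 5/8
  P(X=2) = 1/8 + 1/8 + 0 = 1/4
Marginal P(Y) (column sums):
  P(Y=0) = 0 + 0 + 1/8 = 1/8
  P(Y=1) = 0 + 1/2 + 1/8 = 5/8
  P(Y=2) = 1/8 + 1/8 + 0 = 1/4

H(X) = -[(1/8)·log₂(1/8) + (5/8)·log₂(5/8) + (1/4)·log₂(1/4)]
  = 0.3750 + 0.4238 + 0.5000
  = 1.2988 bits
H(Y) = -[(1/8)·log₂(1/8) + (5/8)·log₂(5/8) + (1/4)·log₂(1/4)]
  = 0.3750 + 0.4238 + 0.5000
  = 1.2988 bits
H(X,Y) = -[(1/8)·log₂(1/8) + (1/2)·log₂(1/2) + (1/8)·log₂(1/8) + (1/8)·log₂(1/8) + (1/8)·log₂(1/8)]
  = 0.3750 + 0.5000 + 0.3750 + 0.3750 + 0.3750
  = 2.0000 bits

I(X;Y) = H(X) + H(Y) - H(X,Y)
  = 1.2988 + 1.2988 - 2.0000
  = 0.5976 bits

Yes. I(X;Y) = 0.5976 bits, which is > 0.5 bits.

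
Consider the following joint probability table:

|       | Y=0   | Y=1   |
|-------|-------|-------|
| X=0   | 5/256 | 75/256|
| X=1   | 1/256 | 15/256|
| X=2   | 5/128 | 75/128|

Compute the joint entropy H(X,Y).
H(X,Y) = -Σ P(X,Y) log₂ P(X,Y), summed over the non-zero cells:
H(X,Y) = -[(5/256)·log₂(5/256) + (75/256)·log₂(75/256) + (1/256)·log₂(1/256) + (15/256)·log₂(15/256) + (5/128)·log₂(5/128) + (75/128)·log₂(75/128)]
  = 0.1109 + 0.5189 + 0.0313 + 0.2398 + 0.1827 + 0.4519
  = 1.5355 bits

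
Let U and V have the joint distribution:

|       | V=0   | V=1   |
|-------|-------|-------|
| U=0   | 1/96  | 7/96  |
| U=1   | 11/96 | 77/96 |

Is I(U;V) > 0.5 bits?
Marginal P(U) (row sums):
  P(U=0) = 1/96 + 7/96 = 1/12
  P(U=1) = 11/96 + 77/96 = 11/12
Marginal P(V) (column sums):
  P(V=0) = 1/96 + 11/96 = 1/8
  P(V=1) = 7/96 + 77/96 = 7/8

H(U) = -[(1/12)·log₂(1/12) + (11/12)·log₂(11/12)]
  = 0.2987 + 0.1151
  = 0.4138 bits
H(V) = -[(1/8)·log₂(1/8) + (7/8)·log₂(7/8)]
  = 0.3750 + 0.1686
  = 0.5436 bits
H(U,V) = -[(1/96)·log₂(1/96) + (7/96)·log₂(7/96) + (11/96)·log₂(11/96) + (77/96)·log₂(77/96)]
  = 0.0686 + 0.2755 + 0.3581 + 0.2552
  = 0.9574 bits

I(U;V) = H(U) + H(V) - H(U,V)
  = 0.4138 + 0.5436 - 0.9574
  = 0.0000 bits

No. I(U;V) = 0.0000 bits, which is ≤ 0.5 bits.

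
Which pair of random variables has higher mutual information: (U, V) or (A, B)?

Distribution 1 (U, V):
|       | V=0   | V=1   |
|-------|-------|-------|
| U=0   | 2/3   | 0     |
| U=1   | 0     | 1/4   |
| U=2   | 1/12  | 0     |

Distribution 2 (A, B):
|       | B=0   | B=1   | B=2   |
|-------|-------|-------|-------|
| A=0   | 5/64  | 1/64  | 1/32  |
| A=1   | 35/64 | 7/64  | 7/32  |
Distribution 1 (U, V):
Marginal P(U) (row sums):
  P(U=0) = 2/3 + 0 = 2/3
  P(U=1) = 0 + 1/4 = 1/4
  P(U=2) = 1/12 + 0 = 1/12
Marginal P(V) (column sums):
  P(V=0) = 2/3 + 0 + 1/12 = 3/4
  P(V=1) = 0 + 1/4 + 0 = 1/4

H(U) = -[(2/3)·log₂(2/3) + (1/4)·log₂(1/4) + (1/12)·log₂(1/12)]
  = 0.3900 + 0.5000 + 0.2987
  = 1.1887 bits
H(V) = -[(3/4)·log₂(3/4) + (1/4)·log₂(1/4)]
  = 0.3113 + 0.5000
  = 0.8113 bits
H(U,V) = -[(2/3)·log₂(2/3) + (1/4)·log₂(1/4) + (1/12)·log₂(1/12)]
  = 0.3900 + 0.5000 + 0.2987
  = 1.1887 bits

I(U;V) = H(U) + H(V) - H(U,V)
  = 1.1887 + 0.8113 - 1.1887
  = 0.8113 bits

Distribution 2 (A, B):
Marginal P(A) (row sums):
  P(A=0) = 5/64 + 1/64 + 1/32 = 1/8
  P(A=1) = 35/64 + 7/64 + 7/32 = 7/8
Marginal P(B) (column sums):
  P(B=0) = 5/64 + 35/64 = 5/8
  P(B=1) = 1/64 + 7/64 = 1/8
  P(B=2) = 1/32 + 7/32 = 1/4

H(A) = -[(1/8)·log₂(1/8) + (7/8)·log₂(7/8)]
  = 0.3750 + 0.1686
  = 0.5436 bits
H(B) = -[(5/8)·log₂(5/8) + (1/8)·log₂(1/8) + (1/4)·log₂(1/4)]
  = 0.4238 + 0.3750 + 0.5000
  = 1.2988 bits
H(A,B) = -[(5/64)·log₂(5/64) + (1/64)·log₂(1/64) + (1/32)·log₂(1/32) + (35/64)·log₂(35/64) + (7/64)·log₂(7/64) + (7/32)·log₂(7/32)]
  = 0.2873 + 0.0938 + 0.1563 + 0.4762 + 0.3492 + 0.4796
  = 1.8424 bits

I(A;B) = H(A) + H(B) - H(A,B)
  = 0.5436 + 1.2988 - 1.8424
  = 0.0000 bits

I(U;V) = 0.8113 bits > I(A;B) = 0.0000 bits, so (U, V) has the higher mutual information (stronger dependence).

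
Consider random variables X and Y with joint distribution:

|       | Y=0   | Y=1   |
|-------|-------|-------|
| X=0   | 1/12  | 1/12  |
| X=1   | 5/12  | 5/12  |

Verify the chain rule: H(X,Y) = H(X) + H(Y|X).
Left side:
H(X,Y) = -[(1/12)·log₂(1/12) + (1/12)·log₂(1/12) + (5/12)·log₂(5/12) + (5/12)·log₂(5/12)]
  = 0.2987 + 0.2987 + 0.5263 + 0.5263
  = 1.6500 bits

Right side:
Marginal P(X) (row sums):
  P(X=0) = 1/12 + 1/12 = 1/6
  P(X=1) = 5/12 + 5/12 = 5/6
H(X) = -[(1/6)·log₂(1/6) + (5/6)·log₂(5/6)]
  = 0.4308 + 0.2192
  = 0.6500 bits
H(Y|X) = -Σ P(X,Y)·log₂ P(Y|X), where P(Y|X) = P(X,Y) / P(X)
  (X=0,Y=0): P(Y|X) = (1/12)/(1/6) = 1/2;  -(1/12)·log₂(1/2) = 0.0833
  (X=0,Y=1): P(Y|X) = (1/12)/(1/6) = 1/2;  -(1/12)·log₂(1/2) = 0.0833
  (X=1,Y=0): P(Y|X) = (5/12)/(5/6) = 1/2;  -(5/12)·log₂(1/2) = 0.4167
  (X=1,Y=1): P(Y|X) = (5/12)/(5/6) = 1/2;  -(5/12)·log₂(1/2) = 0.4167
H(Y|X) = 0.0833 + 0.0833 + 0.4167 + 0.4167
  = 1.0000 bits
H(X) + H(Y|X) = 0.6500 + 1.0000 = 1.6500 bits

Both sides equal 1.6500 bits, so the chain rule holds ✓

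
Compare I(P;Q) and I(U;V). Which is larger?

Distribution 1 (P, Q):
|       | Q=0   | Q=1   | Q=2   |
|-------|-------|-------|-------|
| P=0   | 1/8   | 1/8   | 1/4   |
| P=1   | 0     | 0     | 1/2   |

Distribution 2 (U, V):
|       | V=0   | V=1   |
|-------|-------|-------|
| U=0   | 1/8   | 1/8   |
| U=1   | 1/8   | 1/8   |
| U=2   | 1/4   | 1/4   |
Distribution 1 (P, Q):
Marginal P(P) (row sums):
  P(P=0) = 1/8 + 1/8 + 1/4 = 1/2
  P(P=1) = 0 + 0 + 1/2 = 1/2
Marginal P(Q) (column sums):
  P(Q=0) = 1/8 + 0 = 1/8
  P(Q=1) = 1/8 + 0 = 1/8
  P(Q=2) = 1/4 + 1/2 = 3/4

H(P) = -[(1/2)·log₂(1/2) + (1/2)·log₂(1/2)]
  = 0.5000 + 0.5000
  = 1.0000 bits
H(Q) = -[(1/8)·log₂(1/8) + (1/8)·log₂(1/8) + (3/4)·log₂(3/4)]
  = 0.3750 + 0.3750 + 0.3113
  = 1.0613 bits
H(P,Q) = -[(1/8)·log₂(1/8) + (1/8)·log₂(1/8) + (1/4)·log₂(1/4) + (1/2)·log₂(1/2)]
  = 0.3750 + 0.3750 + 0.5000 + 0.5000
  = 1.7500 bits

I(P;Q) = H(P) + H(Q) - H(P,Q)
  = 1.0000 + 1.0613 - 1.7500
  = 0.3113 bits

Distribution 2 (U, V):
Marginal P(U) (row sums):
  P(U=0) = 1/8 + 1/8 = 1/4
  P(U=1) = 1/8 + 1/8 = 1/4
  P(U=2) = 1/4 + 1/4 = 1/2
Marginal P(V) (column sums):
  P(V=0) = 1/8 + 1/8 + 1/4 = 1/2
  P(V=1) = 1/8 + 1/8 + 1/4 = 1/2

H(U) = -[(1/4)·log₂(1/4) + (1/4)·log₂(1/4) + (1/2)·log₂(1/2)]
  = 0.5000 + 0.5000 + 0.5000
  = 1.5000 bits
H(V) = -[(1/2)·log₂(1/2) + (1/2)·log₂(1/2)]
  = 0.5000 + 0.5000
  = 1.0000 bits
H(U,V) = -[(1/8)·log₂(1/8) + (1/8)·log₂(1/8) + (1/8)·log₂(1/8) + (1/8)·log₂(1/8) + (1/4)·log₂(1/4) + (1/4)·log₂(1/4)]
  = 0.3750 + 0.3750 + 0.3750 + 0.3750 + 0.5000 + 0.5000
  = 2.5000 bits

I(U;V) = H(U) + H(V) - H(U,V)
  = 1.5000 + 1.0000 - 2.5000
  = 0.0000 bits

I(P;Q) = 0.3113 bits > I(U;V) = 0.0000 bits, so (P, Q) has the higher mutual information (stronger dependence).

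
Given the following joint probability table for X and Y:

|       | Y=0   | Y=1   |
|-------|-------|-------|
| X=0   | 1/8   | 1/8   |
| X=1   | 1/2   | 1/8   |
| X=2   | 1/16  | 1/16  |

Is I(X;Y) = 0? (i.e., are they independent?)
Marginal P(X) (row sums):
  P(X=0) = 1/8 + 1/8 = 1/4
  P(X=1) = 1/2 + 1/8 = 5/8
  P(X=2) = 1/16 + 1/16 = 1/8
Marginal P(Y) (column sums):
  P(Y=0) = 1/8 + 1/2 + 1/16 = 11/16
  P(Y=1) = 1/8 + 1/8 + 1/16 = 5/16

X and Y are independent iff P(X=i,Y=j) = P(X=i)·P(Y=j) for every cell.
  P(X=0)·P(Y=0) = 1/4 × 11/16 = 11/64, but P(X=0,Y=0) = 1/8 ✗

No, X and Y are not independent. Quantitatively, I(X;Y) > 0:

H(X) = -[(1/4)·log₂(1/4) + (5/8)·log₂(5/8) + (1/8)·log₂(1/8)]
  = 0.5000 + 0.4238 + 0.3750
  = 1.2988 bits
H(Y) = -[(11/16)·log₂(11/16) + (5/16)·log₂(5/16)]
  = 0.3716 + 0.5244
  = 0.8960 bits
H(X,Y) = -[(1/8)·log₂(1/8) + (1/8)·log₂(1/8) + (1/2)·log₂(1/2) + (1/8)·log₂(1/8) + (1/16)·log₂(1/16) + (1/16)·log₂(1/16)]
  = 0.3750 + 0.3750 + 0.5000 + 0.3750 + 0.2500 + 0.2500
  = 2.1250 bits
I(X;Y) = H(X) + H(Y) - H(X,Y) = 1.2988 + 0.8960 - 2.1250 = 0.0698 bits > 0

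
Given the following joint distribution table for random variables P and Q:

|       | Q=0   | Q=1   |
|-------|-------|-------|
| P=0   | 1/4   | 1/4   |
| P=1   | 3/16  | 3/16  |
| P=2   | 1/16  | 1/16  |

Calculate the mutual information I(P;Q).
Marginal P(P) (row sums):
  P(P=0) = 1/4 + 1/4 = 1/2
  P(P=1) = 3/16 + 3/16 = 3/8
  P(P=2) = 1/16 + 1/16 = 1/8
Marginal P(Q) (column sums):
  P(Q=0) = 1/4 + 3/16 + 1/16 = 1/2
  P(Q=1) = 1/4 + 3/16 + 1/16 = 1/2

H(P) = -[(1/2)·log₂(1/2) + (3/8)·log₂(3/8) + (1/8)·log₂(1/8)]
  = 0.5000 + 0.5306 + 0.3750
  = 1.4056 bits
H(Q) = -[(1/2)·log₂(1/2) + (1/2)·log₂(1/2)]
  = 0.5000 + 0.5000
  = 1.0000 bits
H(P,Q) = -[(1/4)·log₂(1/4) + (1/4)·log₂(1/4) + (3/16)·log₂(3/16) + (3/16)·log₂(3/16) + (1/16)·log₂(1/16) + (1/16)·log₂(1/16)]
  = 0.5000 + 0.5000 + 0.4528 + 0.4528 + 0.2500 + 0.2500
  = 2.4056 bits

I(P;Q) = H(P) + H(Q) - H(P,Q)
  = 1.4056 + 1.0000 - 2.4056
  = 0.0000 bits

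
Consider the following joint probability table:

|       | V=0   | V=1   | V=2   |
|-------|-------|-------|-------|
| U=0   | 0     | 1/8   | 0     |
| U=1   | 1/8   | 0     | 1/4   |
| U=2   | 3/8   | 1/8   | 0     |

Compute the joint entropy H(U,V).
H(U,V) = -Σ P(U,V) log₂ P(U,V), summed over the non-zero cells:
H(U,V) = -[(1/8)·log₂(1/8) + (1/8)·log₂(1/8) + (1/4)·log₂(1/4) + (3/8)·log₂(3/8) + (1/8)·log₂(1/8)]
  = 0.3750 + 0.3750 + 0.5000 + 0.5306 + 0.3750
  = 2.1556 bits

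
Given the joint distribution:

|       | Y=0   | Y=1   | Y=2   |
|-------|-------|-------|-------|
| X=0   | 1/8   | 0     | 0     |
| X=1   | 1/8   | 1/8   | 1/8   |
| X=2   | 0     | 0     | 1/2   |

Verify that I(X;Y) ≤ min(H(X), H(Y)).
Marginal P(X) (row sums):
  P(X=0) = 1/8 + 0 + 0 = 1/8
  P(X=1) = 1/8 + 1/8 + 1/8 = 3/8
  P(X=2) = 0 + 0 + 1/2 = 1/2
Marginal P(Y) (column sums):
  P(Y=0) = 1/8 + 1/8 + 0 = 1/4
  P(Y=1) = 0 + 1/8 + 0 = 1/8
  P(Y=2) = 0 + 1/8 + 1/2 = 5/8

H(X) = -[(1/8)·log₂(1/8) + (3/8)·log₂(3/8) + (1/2)·log₂(1/2)]
  = 0.3750 + 0.5306 + 0.5000
  = 1.4056 bits
H(Y) = -[(1/4)·log₂(1/4) + (1/8)·log₂(1/8) + (5/8)·log₂(5/8)]
  = 0.5000 + 0.3750 + 0.4238
  = 1.2988 bits
H(X,Y) = -[(1/8)·log₂(1/8) + (1/8)·log₂(1/8) + (1/8)·log₂(1/8) + (1/8)·log₂(1/8) + (1/2)·log₂(1/2)]
  = 0.3750 + 0.3750 + 0.3750 + 0.3750 + 0.5000
  = 2.0000 bits

I(X;Y) = H(X) + H(Y) - H(X,Y)
  = 1.4056 + 1.2988 - 2.0000
  = 0.7044 bits

min(H(X), H(Y)) = min(1.4056, 1.2988) = 1.2988 bits
Since 0.7044 ≤ 1.2988, the bound is satisfied ✓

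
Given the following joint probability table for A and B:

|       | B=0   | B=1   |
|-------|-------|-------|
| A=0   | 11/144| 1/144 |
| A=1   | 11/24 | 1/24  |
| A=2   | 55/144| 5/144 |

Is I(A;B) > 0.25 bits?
Marginal P(A) (row sums):
  P(A=0) = 11/144 + 1/144 = 1/12
  P(A=1) = 11/24 + 1/24 = 1/2
  P(A=2) = 55/144 + 5/144 = 5/12
Marginal P(B) (column sums):
  P(B=0) = 11/144 + 11/24 + 55/144 = 11/12
  P(B=1) = 1/144 + 1/24 + 5/144 = 1/12

H(A) = -[(1/12)·log₂(1/12) + (1/2)·log₂(1/2) + (5/12)·log₂(5/12)]
  = 0.2987 + 0.5000 + 0.5263
  = 1.3250 bits
H(B) = -[(11/12)·log₂(11/12) + (1/12)·log₂(1/12)]
  = 0.1151 + 0.2987
  = 0.4138 bits
H(A,B) = -[(11/144)·log₂(11/144) + (1/144)·log₂(1/144) + (11/24)·log₂(11/24) + (1/24)·log₂(1/24) + (55/144)·log₂(55/144) + (5/144)·log₂(5/144)]
  = 0.2834 + 0.0498 + 0.5159 + 0.1910 + 0.5304 + 0.1683
  = 1.7388 bits

I(A;B) = H(A) + H(B) - H(A,B)
  = 1.3250 + 0.4138 - 1.7388
  = 0.0000 bits

No. I(A;B) = 0.0000 bits, which is ≤ 0.25 bits.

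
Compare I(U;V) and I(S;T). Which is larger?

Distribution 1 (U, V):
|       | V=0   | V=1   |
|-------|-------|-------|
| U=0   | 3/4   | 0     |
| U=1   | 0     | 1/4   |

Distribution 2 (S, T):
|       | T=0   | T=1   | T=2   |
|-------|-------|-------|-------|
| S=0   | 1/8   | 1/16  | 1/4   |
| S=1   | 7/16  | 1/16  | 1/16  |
Distribution 1 (U, V):
Marginal P(U) (row sums):
  P(U=0) = 3/4 + 0 = 3/4
  P(U=1) = 0 + 1/4 = 1/4
Marginal P(V) (column sums):
  P(V=0) = 3/4 + 0 = 3/4
  P(V=1) = 0 + 1/4 = 1/4

H(U) = -[(3/4)·log₂(3/4) + (1/4)·log₂(1/4)]
  = 0.3113 + 0.5000
  = 0.8113 bits
H(V) = -[(3/4)·log₂(3/4) + (1/4)·log₂(1/4)]
  = 0.3113 + 0.5000
  = 0.8113 bits
H(U,V) = -[(3/4)·log₂(3/4) + (1/4)·log₂(1/4)]
  = 0.3113 + 0.5000
  = 0.8113 bits

I(U;V) = H(U) + H(V) - H(U,V)
  = 0.8113 + 0.8113 - 0.8113
  = 0.8113 bits

Distribution 2 (S, T):
Marginal P(S) (row sums):
  P(S=0) = 1/8 + 1/16 + 1/4 = 7/16
  P(S=1) = 7/16 + 1/16 + 1/16 = 9/16
Marginal P(T) (column sums):
  P(T=0) = 1/8 + 7/16 = 9/16
  P(T=1) = 1/16 + 1/16 = 1/8
  P(T=2) = 1/4 + 1/16 = 5/16

H(S) = -[(7/16)·log₂(7/16) + (9/16)·log₂(9/16)]
  = 0.5218 + 0.4669
  = 0.9887 bits
H(T) = -[(9/16)·log₂(9/16) + (1/8)·log₂(1/8) + (5/16)·log₂(5/16)]
  = 0.4669 + 0.3750 + 0.5244
  = 1.3663 bits
H(S,T) = -[(1/8)·log₂(1/8) + (1/16)·log₂(1/16) + (1/4)·log₂(1/4) + (7/16)·log₂(7/16) + (1/16)·log₂(1/16) + (1/16)·log₂(1/16)]
  = 0.3750 + 0.2500 + 0.5000 + 0.5218 + 0.2500 + 0.2500
  = 2.1468 bits

I(S;T) = H(S) + H(T) - H(S,T)
  = 0.9887 + 1.3663 - 2.1468
  = 0.2082 bits

I(U;V) = 0.8113 bits > I(S;T) = 0.2082 bits, so (U, V) has the higher mutual information (stronger dependence).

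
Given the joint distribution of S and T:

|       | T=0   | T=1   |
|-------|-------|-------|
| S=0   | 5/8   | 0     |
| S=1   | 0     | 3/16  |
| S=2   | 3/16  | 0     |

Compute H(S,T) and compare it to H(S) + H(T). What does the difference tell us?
Marginal P(S) (row sums):
  P(S=0) = 5/8 + 0 = 5/8
  P(S=1) = 0 + 3/16 = 3/16
  P(S=2) = 3/16 + 0 = 3/16
Marginal P(T) (column sums):
  P(T=0) = 5/8 + 0 + 3/16 = 13/16
  P(T=1) = 0 + 3/16 + 0 = 3/16

H(S,T) = -[(5/8)·log₂(5/8) + (3/16)·log₂(3/16) + (3/16)·log₂(3/16)]
  = 0.4238 + 0.4528 + 0.4528
  = 1.3294 bits
H(S) = -[(5/8)·log₂(5/8) + (3/16)·log₂(3/16) + (3/16)·log₂(3/16)]
  = 0.4238 + 0.4528 + 0.4528
  = 1.3294 bits
H(T) = -[(13/16)·log₂(13/16) + (3/16)·log₂(3/16)]
  = 0.2434 + 0.4528
  = 0.6962 bits

H(S) + H(T) = 1.3294 + 0.6962 = 2.0256 bits
Difference: H(S) + H(T) - H(S,T) = 2.0256 - 1.3294 = 0.6962 bits = I(S;T)

The difference is the mutual information; it is positive here, so S and T are dependent (knowing one reduces uncertainty about the other by 0.6962 bits).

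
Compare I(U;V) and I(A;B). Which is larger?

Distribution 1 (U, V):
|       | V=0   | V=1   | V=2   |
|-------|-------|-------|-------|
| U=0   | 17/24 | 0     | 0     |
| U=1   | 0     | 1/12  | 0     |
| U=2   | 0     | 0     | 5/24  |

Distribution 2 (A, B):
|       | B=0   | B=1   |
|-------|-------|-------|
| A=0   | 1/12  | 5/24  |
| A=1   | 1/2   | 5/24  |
Distribution 1 (U, V):
Marginal P(U) (row sums):
  P(U=0) = 17/24 + 0 + 0 = 17/24
  P(U=1) = 0 + 1/12 + 0 = 1/12
  P(U=2) = 0 + 0 + 5/24 = 5/24
Marginal P(V) (column sums):
  P(V=0) = 17/24 + 0 + 0 = 17/24
  P(V=1) = 0 + 1/12 + 0 = 1/12
  P(V=2) = 0 + 0 + 5/24 = 5/24

H(U) = -[(17/24)·log₂(17/24) + (1/12)·log₂(1/12) + (5/24)·log₂(5/24)]
  = 0.3524 + 0.2987 + 0.4715
  = 1.1226 bits
H(V) = -[(17/24)·log₂(17/24) + (1/12)·log₂(1/12) + (5/24)·log₂(5/24)]
  = 0.3524 + 0.2987 + 0.4715
  = 1.1226 bits
H(U,V) = -[(17/24)·log₂(17/24) + (1/12)·log₂(1/12) + (5/24)·log₂(5/24)]
  = 0.3524 + 0.2987 + 0.4715
  = 1.1226 bits

I(U;V) = H(U) + H(V) - H(U,V)
  = 1.1226 + 1.1226 - 1.1226
  = 1.1226 bits

Distribution 2 (A, B):
Marginal P(A) (row sums):
  P(A=0) = 1/12 + 5/24 = 7/24
  P(A=1) = 1/2 + 5/24 = 17/24
Marginal P(B) (column sums):
  P(B=0) = 1/12 + 1/2 = 7/12
  P(B=1) = 5/24 + 5/24 = 5/12

H(A) = -[(7/24)·log₂(7/24) + (17/24)·log₂(17/24)]
  = 0.5185 + 0.3524
  = 0.8709 bits
H(B) = -[(7/12)·log₂(7/12) + (5/12)·log₂(5/12)]
  = 0.4536 + 0.5263
  = 0.9799 bits
H(A,B) = -[(1/12)·log₂(1/12) + (5/24)·log₂(5/24) + (1/2)·log₂(1/2) + (5/24)·log₂(5/24)]
  = 0.2987 + 0.4715 + 0.5000 + 0.4715
  = 1.7417 bits

I(A;B) = H(A) + H(B) - H(A,B)
  = 0.8709 + 0.9799 - 1.7417
  = 0.1091 bits

I(U;V) = 1.1226 bits > I(A;B) = 0.1091 bits, so (U, V) has the higher mutual information (stronger dependence).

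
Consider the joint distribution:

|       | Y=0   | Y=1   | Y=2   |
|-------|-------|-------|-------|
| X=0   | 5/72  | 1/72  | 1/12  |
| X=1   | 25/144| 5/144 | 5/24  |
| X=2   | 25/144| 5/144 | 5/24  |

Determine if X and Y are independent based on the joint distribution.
Marginal P(X) (row sums):
  P(X=0) = 5/72 + 1/72 + 1/12 = 1/6
  P(X=1) = 25/144 + 5/144 + 5/24 = 5/12
  P(X=2) = 25/144 + 5/144 + 5/24 = 5/12
Marginal P(Y) (column sums):
  P(Y=0) = 5/72 + 25/144 + 25/144 = 5/12
  P(Y=1) = 1/72 + 5/144 + 5/144 = 1/12
  P(Y=2) = 1/12 + 5/24 + 5/24 = 1/2

X and Y are independent iff P(X=i,Y=j) = P(X=i)·P(Y=j) for every cell.
  P(X=0)·P(Y=0) = 1/6 × 5/12 = 5/72 = P(X=0,Y=0) ✓
  P(X=0)·P(Y=1) = 1/6 × 1/12 = 1/72 = P(X=0,Y=1) ✓
  P(X=0)·P(Y=2) = 1/6 × 1/2 = 1/12 = P(X=0,Y=2) ✓
  P(X=1)·P(Y=0) = 5/12 × 5/12 = 25/144 = P(X=1,Y=0) ✓
  P(X=1)·P(Y=1) = 5/12 × 1/12 = 5/144 = P(X=1,Y=1) ✓
  P(X=1)·P(Y=2) = 5/12 × 1/2 = 5/24 = P(X=1,Y=2) ✓
  P(X=2)·P(Y=0) = 5/12 × 5/12 = 25/144 = P(X=2,Y=0) ✓
  P(X=2)·P(Y=1) = 5/12 × 1/12 = 5/144 = P(X=2,Y=1) ✓
  P(X=2)·P(Y=2) = 5/12 × 1/2 = 5/24 = P(X=2,Y=2) ✓

Yes, X and Y are independent: every cell factors, so I(X;Y) = 0 bits.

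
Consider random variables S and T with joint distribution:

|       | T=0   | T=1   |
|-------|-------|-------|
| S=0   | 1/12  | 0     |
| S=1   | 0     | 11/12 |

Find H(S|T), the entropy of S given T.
Marginal P(T) (column sums):
  P(T=0) = 1/12 + 0 = 1/12
  P(T=1) = 0 + 11/12 = 11/12

H(S|T) = -Σ P(S,T)·log₂ P(S|T), where P(S|T) = P(S,T) / P(T)
  (cells with P(S,T) = 0 contribute 0)
  (S=0,T=0): P(S|T) = (1/12)/(1/12) = 1;  -(1/12)·log₂(1) = 0.0000
  (S=1,T=1): P(S|T) = (11/12)/(11/12) = 1;  -(11/12)·log₂(1) = 0.0000
H(S|T) = 0.0000 + 0.0000
  = 0.0000 bits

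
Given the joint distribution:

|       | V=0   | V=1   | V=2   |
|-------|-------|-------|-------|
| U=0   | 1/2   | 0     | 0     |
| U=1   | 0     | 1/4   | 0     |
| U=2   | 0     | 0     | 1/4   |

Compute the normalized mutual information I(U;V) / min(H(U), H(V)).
Marginal P(U) (row sums):
  P(U=0) = 1/2 + 0 + 0 = 1/2
  P(U=1) = 0 + 1/4 + 0 = 1/4
  P(U=2) = 0 + 0 + 1/4 = 1/4
Marginal P(V) (column sums):
  P(V=0) = 1/2 + 0 + 0 = 1/2
  P(V=1) = 0 + 1/4 + 0 = 1/4
  P(V=2) = 0 + 0 + 1/4 = 1/4

H(U) = -[(1/2)·log₂(1/2) + (1/4)·log₂(1/4) + (1/4)·log₂(1/4)]
  = 0.5000 + 0.5000 + 0.5000
  = 1.5000 bits
H(V) = -[(1/2)·log₂(1/2) + (1/4)·log₂(1/4) + (1/4)·log₂(1/4)]
  = 0.5000 + 0.5000 + 0.5000
  = 1.5000 bits
H(U,V) = -[(1/2)·log₂(1/2) + (1/4)·log₂(1/4) + (1/4)·log₂(1/4)]
  = 0.5000 + 0.5000 + 0.5000
  = 1.5000 bits

I(U;V) = H(U) + H(V) - H(U,V)
  = 1.5000 + 1.5000 - 1.5000
  = 1.5000 bits

min(H(U), H(V)) = min(1.5000, 1.5000) = 1.5000 bits
Normalized MI = 1.5000 / 1.5000 = 1.0000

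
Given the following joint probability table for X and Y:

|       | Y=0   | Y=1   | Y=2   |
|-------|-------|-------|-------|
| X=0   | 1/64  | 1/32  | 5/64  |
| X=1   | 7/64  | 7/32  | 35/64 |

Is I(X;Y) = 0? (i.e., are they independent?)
Marginal P(X) (row sums):
  P(X=0) = 1/64 + 1/32 + 5/64 = 1/8
  P(X=1) = 7/64 + 7/32 + 35/64 = 7/8
Marginal P(Y) (column sums):
  P(Y=0) = 1/64 + 7/64 = 1/8
  P(Y=1) = 1/32 + 7/32 = 1/4
  P(Y=2) = 5/64 + 35/64 = 5/8

X and Y are independent iff P(X=i,Y=j) = P(X=i)·P(Y=j) for every cell.
  P(X=0)·P(Y=0) = 1/8 × 1/8 = 1/64 = P(X=0,Y=0) ✓
  P(X=0)·P(Y=1) = 1/8 × 1/4 = 1/32 = P(X=0,Y=1) ✓
  P(X=0)·P(Y=2) = 1/8 × 5/8 = 5/64 = P(X=0,Y=2) ✓
  P(X=1)·P(Y=0) = 7/8 × 1/8 = 7/64 = P(X=1,Y=0) ✓
  P(X=1)·P(Y=1) = 7/8 × 1/4 = 7/32 = P(X=1,Y=1) ✓
  P(X=1)·P(Y=2) = 7/8 × 5/8 = 35/64 = P(X=1,Y=2) ✓

Yes, X and Y are independent: every cell factors, so I(X;Y) = 0 bits.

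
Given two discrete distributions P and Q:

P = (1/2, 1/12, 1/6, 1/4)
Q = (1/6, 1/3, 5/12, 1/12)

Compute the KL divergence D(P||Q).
D(P||Q) = Σ P(i) log₂(P(i)/Q(i))
  i=0: (1/2) × log₂((1/2)/(1/6)) = (1/2) × log₂(3) = 0.7925
  i=1: (1/12) × log₂((1/12)/(1/3)) = (1/12) × log₂(1/4) = -0.1667
  i=2: (1/6) × log₂((1/6)/(5/12)) = (1/6) × log₂(2/5) = -0.2203
  i=3: (1/4) × log₂((1/4)/(1/12)) = (1/4) × log₂(3) = 0.3962
D(P||Q) = 0.7925 - 0.1667 - 0.2203 + 0.3962
  = 0.8017 bits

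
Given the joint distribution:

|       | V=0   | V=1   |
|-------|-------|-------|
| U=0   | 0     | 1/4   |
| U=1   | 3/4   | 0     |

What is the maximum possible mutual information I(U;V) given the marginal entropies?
The upper bound on mutual information is I(U;V) ≤ min(H(U), H(V)).

Marginal P(U) (row sums):
  P(U=0) = 0 + 1/4 = 1/4
  P(U=1) = 3/4 + 0 = 3/4
Marginal P(V) (column sums):
  P(V=0) = 0 + 3/4 = 3/4
  P(V=1) = 1/4 + 0 = 1/4

H(U) = -[(1/4)·log₂(1/4) + (3/4)·log₂(3/4)]
  = 0.5000 + 0.3113
  = 0.8113 bits
H(V) = -[(3/4)·log₂(3/4) + (1/4)·log₂(1/4)]
  = 0.3113 + 0.5000
  = 0.8113 bits

Maximum possible I(U;V) = min(0.8113, 0.8113) = 0.8113 bits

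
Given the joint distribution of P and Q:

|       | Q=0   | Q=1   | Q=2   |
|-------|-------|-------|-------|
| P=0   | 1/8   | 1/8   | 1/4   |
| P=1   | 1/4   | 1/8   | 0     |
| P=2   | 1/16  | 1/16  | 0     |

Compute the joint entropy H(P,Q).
H(P,Q) = -Σ P(P,Q) log₂ P(P,Q), summed over the non-zero cells:
H(P,Q) = -[(1/8)·log₂(1/8) + (1/8)·log₂(1/8) + (1/4)·log₂(1/4) + (1/4)·log₂(1/4) + (1/8)·log₂(1/8) + (1/16)·log₂(1/16) + (1/16)·log₂(1/16)]
  = 0.3750 + 0.3750 + 0.5000 + 0.5000 + 0.3750 + 0.2500 + 0.2500
  = 2.6250 bits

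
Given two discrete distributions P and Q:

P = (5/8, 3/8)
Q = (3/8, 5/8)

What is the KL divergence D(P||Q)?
D(P||Q) = Σ P(i) log₂(P(i)/Q(i))
  i=0: (5/8) × log₂((5/8)/(3/8)) = (5/8) × log₂(5/3) = 0.4606
  i=1: (3/8) × log₂((3/8)/(5/8)) = (3/8) × log₂(3/5) = -0.2764
D(P||Q) = 0.4606 - 0.2764
  = 0.1842 bits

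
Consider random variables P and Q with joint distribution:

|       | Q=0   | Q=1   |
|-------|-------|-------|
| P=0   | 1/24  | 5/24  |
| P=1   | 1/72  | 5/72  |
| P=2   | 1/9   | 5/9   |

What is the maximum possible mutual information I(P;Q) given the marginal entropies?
The upper bound on mutual information is I(P;Q) ≤ min(H(P), H(Q)).

Marginal P(P) (row sums):
  P(P=0) = 1/24 + 5/24 = 1/4
  P(P=1) = 1/72 + 5/72 = 1/12
  P(P=2) = 1/9 + 5/9 = 2/3
Marginal P(Q) (column sums):
  P(Q=0) = 1/24 + 1/72 + 1/9 = 1/6
  P(Q=1) = 5/24 + 5/72 + 5/9 = 5/6

H(P) = -[(1/4)·log₂(1/4) + (1/12)·log₂(1/12) + (2/3)·log₂(2/3)]
  = 0.5000 + 0.2987 + 0.3900
  = 1.1887 bits
H(Q) = -[(1/6)·log₂(1/6) + (5/6)·log₂(5/6)]
  = 0.4308 + 0.2192
  = 0.6500 bits

Maximum possible I(P;Q) = min(1.1887, 0.6500) = 0.6500 bits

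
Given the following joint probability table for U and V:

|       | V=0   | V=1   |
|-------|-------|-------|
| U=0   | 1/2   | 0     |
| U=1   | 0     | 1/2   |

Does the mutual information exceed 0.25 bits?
Marginal P(U) (row sums):
  P(U=0) = 1/2 + 0 = 1/2
  P(U=1) = 0 + 1/2 = 1/2
Marginal P(V) (column sums):
  P(V=0) = 1/2 + 0 = 1/2
  P(V=1) = 0 + 1/2 = 1/2

H(U) = -[(1/2)·log₂(1/2) + (1/2)·log₂(1/2)]
  = 0.5000 + 0.5000
  = 1.0000 bits
H(V) = -[(1/2)·log₂(1/2) + (1/2)·log₂(1/2)]
  = 0.5000 + 0.5000
  = 1.0000 bits
H(U,V) = -[(1/2)·log₂(1/2) + (1/2)·log₂(1/2)]
  = 0.5000 + 0.5000
  = 1.0000 bits

I(U;V) = H(U) + H(V) - H(U,V)
  = 1.0000 + 1.0000 - 1.0000
  = 1.0000 bits

Yes. I(U;V) = 1.0000 bits, which is > 0.25 bits.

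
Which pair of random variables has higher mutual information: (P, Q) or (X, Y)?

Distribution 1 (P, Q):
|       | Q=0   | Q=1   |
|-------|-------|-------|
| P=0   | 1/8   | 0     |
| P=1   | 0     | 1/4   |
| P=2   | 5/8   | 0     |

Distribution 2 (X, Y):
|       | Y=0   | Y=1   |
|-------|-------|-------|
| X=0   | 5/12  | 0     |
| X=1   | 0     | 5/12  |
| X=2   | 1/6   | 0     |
Distribution 1 (P, Q):
Marginal P(P) (row sums):
  P(P=0) = 1/8 + 0 = 1/8
  P(P=1) = 0 + 1/4 = 1/4
  P(P=2) = 5/8 + 0 = 5/8
Marginal P(Q) (column sums):
  P(Q=0) = 1/8 + 0 + 5/8 = 3/4
  P(Q=1) = 0 + 1/4 + 0 = 1/4

H(P) = -[(1/8)·log₂(1/8) + (1/4)·log₂(1/4) + (5/8)·log₂(5/8)]
  = 0.3750 + 0.5000 + 0.4238
  = 1.2988 bits
H(Q) = -[(3/4)·log₂(3/4) + (1/4)·log₂(1/4)]
  = 0.3113 + 0.5000
  = 0.8113 bits
H(P,Q) = -[(1/8)·log₂(1/8) + (1/4)·log₂(1/4) + (5/8)·log₂(5/8)]
  = 0.3750 + 0.5000 + 0.4238
  = 1.2988 bits

I(P;Q) = H(P) + H(Q) - H(P,Q)
  = 1.2988 + 0.8113 - 1.2988
  = 0.8113 bits

Distribution 2 (X, Y):
Marginal P(X) (row sums):
  P(X=0) = 5/12 + 0 = 5/12
  P(X=1) = 0 + 5/12 = 5/12
  P(X=2) = 1/6 + 0 = 1/6
Marginal P(Y) (column sums):
  P(Y=0) = 5/12 + 0 + 1/6 = 7/12
  P(Y=1) = 0 + 5/12 + 0 = 5/12

H(X) = -[(5/12)·log₂(5/12) + (5/12)·log₂(5/12) + (1/6)·log₂(1/6)]
  = 0.5263 + 0.5263 + 0.4308
  = 1.4834 bits
H(Y) = -[(7/12)·log₂(7/12) + (5/12)·log₂(5/12)]
  = 0.4536 + 0.5263
  = 0.9799 bits
H(X,Y) = -[(5/12)·log₂(5/12) + (5/12)·log₂(5/12) + (1/6)·log₂(1/6)]
  = 0.5263 + 0.5263 + 0.4308
  = 1.4834 bits

I(X;Y) = H(X) + H(Y) - H(X,Y)
  = 1.4834 + 0.9799 - 1.4834
  = 0.9799 bits

I(X;Y) = 0.9799 bits > I(P;Q) = 0.8113 bits, so (X, Y) has the higher mutual information (stronger dependence).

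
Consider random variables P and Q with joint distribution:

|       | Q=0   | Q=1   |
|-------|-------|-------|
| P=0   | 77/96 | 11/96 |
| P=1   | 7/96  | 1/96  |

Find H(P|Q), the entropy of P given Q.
Marginal P(Q) (column sums):
  P(Q=0) = 77/96 + 7/96 = 7/8
  P(Q=1) = 11/96 + 1/96 = 1/8

H(P|Q) = -Σ P(P,Q)·log₂ P(P|Q), where P(P|Q) = P(P,Q) / P(Q)
  (P=0,Q=0): P(P|Q) = (77/96)/(7/8) = 11/12;  -(77/96)·log₂(11/12) = 0.1007
  (P=0,Q=1): P(P|Q) = (11/96)/(1/8) = 11/12;  -(11/96)·log₂(11/12) = 0.0144
  (P=1,Q=0): P(P|Q) = (7/96)/(7/8) = 1/12;  -(7/96)·log₂(1/12) = 0.2614
  (P=1,Q=1): P(P|Q) = (1/96)/(1/8) = 1/12;  -(1/96)·log₂(1/12) = 0.0373
H(P|Q) = 0.1007 + 0.0144 + 0.2614 + 0.0373
  = 0.4138 bits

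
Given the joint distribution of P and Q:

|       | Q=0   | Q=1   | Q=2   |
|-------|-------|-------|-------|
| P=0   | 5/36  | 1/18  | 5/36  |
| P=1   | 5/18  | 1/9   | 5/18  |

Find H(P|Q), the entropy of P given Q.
Marginal P(Q) (column sums):
  P(Q=0) = 5/36 + 5/18 = 5/12
  P(Q=1) = 1/18 + 1/9 = 1/6
  P(Q=2) = 5/36 + 5/18 = 5/12

H(P|Q) = -Σ P(P,Q)·log₂ P(P|Q), where P(P|Q) = P(P,Q) / P(Q)
  (P=0,Q=0): P(P|Q) = (5/36)/(5/12) = 1/3;  -(5/36)·log₂(1/3) = 0.2201
  (P=0,Q=1): P(P|Q) = (1/18)/(1/6) = 1/3;  -(1/18)·log₂(1/3) = 0.0881
  (P=0,Q=2): P(P|Q) = (5/36)/(5/12) = 1/3;  -(5/36)·log₂(1/3) = 0.2201
  (P=1,Q=0): P(P|Q) = (5/18)/(5/12) = 2/3;  -(5/18)·log₂(2/3) = 0.1625
  (P=1,Q=1): P(P|Q) = (1/9)/(1/6) = 2/3;  -(1/9)·log₂(2/3) = 0.0650
  (P=1,Q=2): P(P|Q) = (5/18)/(5/12) = 2/3;  -(5/18)·log₂(2/3) = 0.1625
H(P|Q) = 0.2201 + 0.0881 + 0.2201 + 0.1625 + 0.0650 + 0.1625
  = 0.9183 bits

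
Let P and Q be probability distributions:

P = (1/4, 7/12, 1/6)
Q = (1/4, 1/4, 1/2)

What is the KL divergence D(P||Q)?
D(P||Q) = Σ P(i) log₂(P(i)/Q(i))
  i=0: (1/4) × log₂((1/4)/(1/4)) = (1/4) × log₂(1) = 0.0000
  i=1: (7/12) × log₂((7/12)/(1/4)) = (7/12) × log₂(7/3) = 0.7131
  i=2: (1/6) × log₂((1/6)/(1/2)) = (1/6) × log₂(1/3) = -0.2642
D(P||Q) = 0.0000 + 0.7131 - 0.2642
  = 0.4489 bits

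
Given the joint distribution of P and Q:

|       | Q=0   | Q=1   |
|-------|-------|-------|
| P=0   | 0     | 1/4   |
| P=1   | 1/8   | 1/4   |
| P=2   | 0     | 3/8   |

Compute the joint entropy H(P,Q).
H(P,Q) = -Σ P(P,Q) log₂ P(P,Q), summed over the non-zero cells:
H(P,Q) = -[(1/4)·log₂(1/4) + (1/8)·log₂(1/8) + (1/4)·log₂(1/4) + (3/8)·log₂(3/8)]
  = 0.5000 + 0.3750 + 0.5000 + 0.5306
  = 1.9056 bits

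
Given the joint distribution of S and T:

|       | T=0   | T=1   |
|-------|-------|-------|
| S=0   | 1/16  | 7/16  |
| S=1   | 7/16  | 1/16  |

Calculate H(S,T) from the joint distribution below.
H(S,T) = -Σ P(S,T) log₂ P(S,T), summed over the non-zero cells:
H(S,T) = -[(1/16)·log₂(1/16) + (7/16)·log₂(7/16) + (7/16)·log₂(7/16) + (1/16)·log₂(1/16)]
  = 0.2500 + 0.5218 + 0.5218 + 0.2500
  = 1.5436 bits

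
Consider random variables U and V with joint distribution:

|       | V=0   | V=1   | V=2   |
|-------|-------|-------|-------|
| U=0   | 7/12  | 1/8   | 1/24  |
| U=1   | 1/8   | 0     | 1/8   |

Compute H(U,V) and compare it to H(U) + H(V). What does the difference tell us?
Marginal P(U) (row sums):
  P(U=0) = 7/12 + 1/8 + 1/24 = 3/4
  P(U=1) = 1/8 + 0 + 1/8 = 1/4
Marginal P(V) (column sums):
  P(V=0) = 7/12 + 1/8 = 17/24
  P(V=1) = 1/8 + 0 = 1/8
  P(V=2) = 1/24 + 1/8 = 1/6

H(U,V) = -[(7/12)·log₂(7/12) + (1/8)·log₂(1/8) + (1/24)·log₂(1/24) + (1/8)·log₂(1/8) + (1/8)·log₂(1/8)]
  = 0.4536 + 0.3750 + 0.1910 + 0.3750 + 0.3750
  = 1.7696 bits
H(U) = -[(3/4)·log₂(3/4) + (1/4)·log₂(1/4)]
  = 0.3113 + 0.5000
  = 0.8113 bits
H(V) = -[(17/24)·log₂(17/24) + (1/8)·log₂(1/8) + (1/6)·log₂(1/6)]
  = 0.3524 + 0.3750 + 0.4308
  = 1.1582 bits

H(U) + H(V) = 0.8113 + 1.1582 = 1.9695 bits
Difference: H(U) + H(V) - H(U,V) = 1.9695 - 1.7696 = 0.1999 bits = I(U;V)

The difference is the mutual information; it is positive here, so U and V are dependent (knowing one reduces uncertainty about the other by 0.1999 bits).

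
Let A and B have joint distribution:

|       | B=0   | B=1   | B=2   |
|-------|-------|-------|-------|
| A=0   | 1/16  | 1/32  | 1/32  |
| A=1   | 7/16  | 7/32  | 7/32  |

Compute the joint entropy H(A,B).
H(A,B) = -Σ P(A,B) log₂ P(A,B), summed over the non-zero cells:
H(A,B) = -[(1/16)·log₂(1/16) + (1/32)·log₂(1/32) + (1/32)·log₂(1/32) + (7/16)·log₂(7/16) + (7/32)·log₂(7/32) + (7/32)·log₂(7/32)]
  = 0.2500 + 0.1563 + 0.1563 + 0.5218 + 0.4796 + 0.4796
  = 2.0436 bits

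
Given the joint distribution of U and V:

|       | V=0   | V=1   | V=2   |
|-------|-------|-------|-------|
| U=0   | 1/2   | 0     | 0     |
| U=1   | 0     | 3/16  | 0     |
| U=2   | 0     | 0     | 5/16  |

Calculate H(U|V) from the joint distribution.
Marginal P(V) (column sums):
  P(V=0) = 1/2 + 0 + 0 = 1/2
  P(V=1) = 0 + 3/16 + 0 = 3/16
  P(V=2) = 0 + 0 + 5/16 = 5/16

H(U|V) = -Σ P(U,V)·log₂ P(U|V), where P(U|V) = P(U,V) / P(V)
  (cells with P(U,V) = 0 contribute 0)
  (U=0,V=0): P(U|V) = (1/2)/(1/2) = 1;  -(1/2)·log₂(1) = 0.0000
  (U=1,V=1): P(U|V) = (3/16)/(3/16) = 1;  -(3/16)·log₂(1) = 0.0000
  (U=2,V=2): P(U|V) = (5/16)/(5/16) = 1;  -(5/16)·log₂(1) = 0.0000
H(U|V) = 0.0000 + 0.0000 + 0.0000
  = 0.0000 bits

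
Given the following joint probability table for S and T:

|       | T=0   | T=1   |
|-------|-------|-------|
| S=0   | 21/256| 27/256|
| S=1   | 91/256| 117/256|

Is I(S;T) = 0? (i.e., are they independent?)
Marginal P(S) (row sums):
  P(S=0) = 21/256 + 27/256 = 3/16
  P(S=1) = 91/256 + 117/256 = 13/16
Marginal P(T) (column sums):
  P(T=0) = 21/256 + 91/256 = 7/16
  P(T=1) = 27/256 + 117/256 = 9/16

S and T are independent iff P(S=i,T=j) = P(S=i)·P(T=j) for every cell.
  P(S=0)·P(T=0) = 3/16 × 7/16 = 21/256 = P(S=0,T=0) ✓
  P(S=0)·P(T=1) = 3/16 × 9/16 = 27/256 = P(S=0,T=1) ✓
  P(S=1)·P(T=0) = 13/16 × 7/16 = 91/256 = P(S=1,T=0) ✓
  P(S=1)·P(T=1) = 13/16 × 9/16 = 117/256 = P(S=1,T=1) ✓

Yes, S and T are independent: every cell factors, so I(S;T) = 0 bits.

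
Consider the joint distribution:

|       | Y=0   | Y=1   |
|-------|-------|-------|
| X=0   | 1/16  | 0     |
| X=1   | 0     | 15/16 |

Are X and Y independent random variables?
Marginal P(X) (row sums):
  P(X=0) = 1/16 + 0 = 1/16
  P(X=1) = 0 + 15/16 = 15/16
Marginal P(Y) (column sums):
  P(Y=0) = 1/16 + 0 = 1/16
  P(Y=1) = 0 + 15/16 = 15/16

X and Y are independent iff P(X=i,Y=j) = P(X=i)·P(Y=j) for every cell.
  P(X=0)·P(Y=0) = 1/16 × 1/16 = 1/256, but P(X=0,Y=0) = 1/16 ✗

No, X and Y are not independent. Quantitatively, I(X;Y) > 0:

H(X) = -[(1/16)·log₂(1/16) + (15/16)·log₂(15/16)]
  = 0.2500 + 0.0873
  = 0.3373 bits
H(Y) = -[(1/16)·log₂(1/16) + (15/16)·log₂(15/16)]
  = 0.2500 + 0.0873
  = 0.3373 bits
H(X,Y) = -[(1/16)·log₂(1/16) + (15/16)·log₂(15/16)]
  = 0.2500 + 0.0873
  = 0.3373 bits
I(X;Y) = H(X) + H(Y) - H(X,Y) = 0.3373 + 0.3373 - 0.3373 = 0.3373 bits > 0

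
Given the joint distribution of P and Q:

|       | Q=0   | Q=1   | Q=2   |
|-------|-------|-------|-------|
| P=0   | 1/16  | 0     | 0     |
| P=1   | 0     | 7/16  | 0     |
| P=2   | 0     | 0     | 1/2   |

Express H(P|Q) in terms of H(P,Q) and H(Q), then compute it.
H(P|Q) = H(P,Q) - H(Q)

Marginal P(Q) (column sums):
  P(Q=0) = 1/16 + 0 + 0 = 1/16
  P(Q=1) = 0 + 7/16 + 0 = 7/16
  P(Q=2) = 0 + 0 + 1/2 = 1/2

H(P,Q) = -[(1/16)·log₂(1/16) + (7/16)·log₂(7/16) + (1/2)·log₂(1/2)]
  = 0.2500 + 0.5218 + 0.5000
  = 1.2718 bits
H(Q) = -[(1/16)·log₂(1/16) + (7/16)·log₂(7/16) + (1/2)·log₂(1/2)]
  = 0.2500 + 0.5218 + 0.5000
  = 1.2718 bits

H(P|Q) = 1.2718 - 1.2718 = 0.0000 bits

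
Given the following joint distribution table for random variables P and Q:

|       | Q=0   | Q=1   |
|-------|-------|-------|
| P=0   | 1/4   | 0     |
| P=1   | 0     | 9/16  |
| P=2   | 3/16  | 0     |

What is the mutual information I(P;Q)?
Marginal P(P) (row sums):
  P(P=0) = 1/4 + 0 = 1/4
  P(P=1) = 0 + 9/16 = 9/16
  P(P=2) = 3/16 + 0 = 3/16
Marginal P(Q) (column sums):
  P(Q=0) = 1/4 + 0 + 3/16 = 7/16
  P(Q=1) = 0 + 9/16 + 0 = 9/16

H(P) = -[(1/4)·log₂(1/4) + (9/16)·log₂(9/16) + (3/16)·log₂(3/16)]
  = 0.5000 + 0.4669 + 0.4528
  = 1.4197 bits
H(Q) = -[(7/16)·log₂(7/16) + (9/16)·log₂(9/16)]
  = 0.5218 + 0.4669
  = 0.9887 bits
H(P,Q) = -[(1/4)·log₂(1/4) + (9/16)·log₂(9/16) + (3/16)·log₂(3/16)]
  = 0.5000 + 0.4669 + 0.4528
  = 1.4197 bits

I(P;Q) = H(P) + H(Q) - H(P,Q)
  = 1.4197 + 0.9887 - 1.4197
  = 0.9887 bits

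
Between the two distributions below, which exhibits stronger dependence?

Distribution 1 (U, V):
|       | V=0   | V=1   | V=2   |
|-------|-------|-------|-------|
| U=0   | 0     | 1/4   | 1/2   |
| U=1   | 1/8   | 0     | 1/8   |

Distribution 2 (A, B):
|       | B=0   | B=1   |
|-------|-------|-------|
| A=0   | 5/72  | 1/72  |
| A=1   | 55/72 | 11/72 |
Distribution 1 (U, V):
Marginal P(U) (row sums):
  P(U=0) = 0 + 1/4 + 1/2 = 3/4
  P(U=1) = 1/8 + 0 + 1/8 = 1/4
Marginal P(V) (column sums):
  P(V=0) = 0 + 1/8 = 1/8
  P(V=1) = 1/4 + 0 = 1/4
  P(V=2) = 1/2 + 1/8 = 5/8

H(U) = -[(3/4)·log₂(3/4) + (1/4)·log₂(1/4)]
  = 0.3113 + 0.5000
  = 0.8113 bits
H(V) = -[(1/8)·log₂(1/8) + (1/4)·log₂(1/4) + (5/8)·log₂(5/8)]
  = 0.3750 + 0.5000 + 0.4238
  = 1.2988 bits
H(U,V) = -[(1/4)·log₂(1/4) + (1/2)·log₂(1/2) + (1/8)·log₂(1/8) + (1/8)·log₂(1/8)]
  = 0.5000 + 0.5000 + 0.3750 + 0.3750
  = 1.7500 bits

I(U;V) = H(U) + H(V) - H(U,V)
  = 0.8113 + 1.2988 - 1.7500
  = 0.3601 bits

Distribution 2 (A, B):
Marginal P(A) (row sums):
  P(A=0) = 5/72 + 1/72 = 1/12
  P(A=1) = 55/72 + 11/72 = 11/12
Marginal P(B) (column sums):
  P(B=0) = 5/72 + 55/72 = 5/6
  P(B=1) = 1/72 + 11/72 = 1/6

H(A) = -[(1/12)·log₂(1/12) + (11/12)·log₂(11/12)]
  = 0.2987 + 0.1151
  = 0.4138 bits
H(B) = -[(5/6)·log₂(5/6) + (1/6)·log₂(1/6)]
  = 0.2192 + 0.4308
  = 0.6500 bits
H(A,B) = -[(5/72)·log₂(5/72) + (1/72)·log₂(1/72) + (55/72)·log₂(55/72) + (11/72)·log₂(11/72)]
  = 0.2672 + 0.0857 + 0.2968 + 0.4141
  = 1.0638 bits

I(A;B) = H(A) + H(B) - H(A,B)
  = 0.4138 + 0.6500 - 1.0638
  = 0.0000 bits

I(U;V) = 0.3601 bits > I(A;B) = 0.0000 bits, so (U, V) has the higher mutual information (stronger dependence).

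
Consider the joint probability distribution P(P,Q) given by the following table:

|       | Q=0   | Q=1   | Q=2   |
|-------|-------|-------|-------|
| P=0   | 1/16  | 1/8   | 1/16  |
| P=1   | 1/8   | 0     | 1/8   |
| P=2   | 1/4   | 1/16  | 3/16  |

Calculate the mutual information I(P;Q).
Marginal P(P) (row sums):
  P(P=0) = 1/16 + 1/8 + 1/16 = 1/4
  P(P=1) = 1/8 + 0 + 1/8 = 1/4
  P(P=2) = 1/4 + 1/16 + 3/16 = 1/2
Marginal P(Q) (column sums):
  P(Q=0) = 1/16 + 1/8 + 1/4 = 7/16
  P(Q=1) = 1/8 + 0 + 1/16 = 3/16
  P(Q=2) = 1/16 + 1/8 + 3/16 = 3/8

H(P) = -[(1/4)·log₂(1/4) + (1/4)·log₂(1/4) + (1/2)·log₂(1/2)]
  = 0.5000 + 0.5000 + 0.5000
  = 1.5000 bits
H(Q) = -[(7/16)·log₂(7/16) + (3/16)·log₂(3/16) + (3/8)·log₂(3/8)]
  = 0.5218 + 0.4528 + 0.5306
  = 1.5052 bits
H(P,Q) = -[(1/16)·log₂(1/16) + (1/8)·log₂(1/8) + (1/16)·log₂(1/16) + (1/8)·log₂(1/8) + (1/8)·log₂(1/8) + (1/4)·log₂(1/4) + (1/16)·log₂(1/16) + (3/16)·log₂(3/16)]
  = 0.2500 + 0.3750 + 0.2500 + 0.3750 + 0.3750 + 0.5000 + 0.2500 + 0.4528
  = 2.8278 bits

I(P;Q) = H(P) + H(Q) - H(P,Q)
  = 1.5000 + 1.5052 - 2.8278
  = 0.1774 bits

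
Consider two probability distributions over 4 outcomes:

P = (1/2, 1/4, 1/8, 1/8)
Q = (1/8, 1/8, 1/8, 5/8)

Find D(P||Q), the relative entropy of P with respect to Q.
D(P||Q) = Σ P(i) log₂(P(i)/Q(i))
  i=0: (1/2) × log₂((1/2)/(1/8)) = (1/2) × log₂(4) = 1.0000
  i=1: (1/4) × log₂((1/4)/(1/8)) = (1/4) × log₂(2) = 0.2500
  i=2: (1/8) × log₂((1/8)/(1/8)) = (1/8) × log₂(1) = 0.0000
  i=3: (1/8) × log₂((1/8)/(5/8)) = (1/8) × log₂(1/5) = -0.2902
D(P||Q) = 1.0000 + 0.2500 + 0.0000 - 0.2902
  = 0.9598 bits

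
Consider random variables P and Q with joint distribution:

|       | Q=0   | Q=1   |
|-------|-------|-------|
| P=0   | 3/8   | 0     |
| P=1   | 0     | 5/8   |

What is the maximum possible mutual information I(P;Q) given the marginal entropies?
The upper bound on mutual information is I(P;Q) ≤ min(H(P), H(Q)).

Marginal P(P) (row sums):
  P(P=0) = 3/8 + 0 = 3/8
  P(P=1) = 0 + 5/8 = 5/8
Marginal P(Q) (column sums):
  P(Q=0) = 3/8 + 0 = 3/8
  P(Q=1) = 0 + 5/8 = 5/8

H(P) = -[(3/8)·log₂(3/8) + (5/8)·log₂(5/8)]
  = 0.5306 + 0.4238
  = 0.9544 bits
H(Q) = -[(3/8)·log₂(3/8) + (5/8)·log₂(5/8)]
  = 0.5306 + 0.4238
  = 0.9544 bits

Maximum possible I(P;Q) = min(0.9544, 0.9544) = 0.9544 bits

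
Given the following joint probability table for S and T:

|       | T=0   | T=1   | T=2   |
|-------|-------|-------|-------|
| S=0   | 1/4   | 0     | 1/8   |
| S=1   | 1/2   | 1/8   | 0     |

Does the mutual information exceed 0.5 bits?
Marginal P(S) (row sums):
  P(S=0) = 1/4 + 0 + 1/8 = 3/8
  P(S=1) = 1/2 + 1/8 + 0 = 5/8
Marginal P(T) (column sums):
  P(T=0) = 1/4 + 1/2 = 3/4
  P(T=1) = 0 + 1/8 = 1/8
  P(T=2) = 1/8 + 0 = 1/8

H(S) = -[(3/8)·log₂(3/8) + (5/8)·log₂(5/8)]
  = 0.5306 + 0.4238
  = 0.9544 bits
H(T) = -[(3/4)·log₂(3/4) + (1/8)·log₂(1/8) + (1/8)·log₂(1/8)]
  = 0.3113 + 0.3750 + 0.3750
  = 1.0613 bits
H(S,T) = -[(1/4)·log₂(1/4) + (1/8)·log₂(1/8) + (1/2)·log₂(1/2) + (1/8)·log₂(1/8)]
  = 0.5000 + 0.3750 + 0.5000 + 0.3750
  = 1.7500 bits

I(S;T) = H(S) + H(T) - H(S,T)
  = 0.9544 + 1.0613 - 1.7500
  = 0.2657 bits

No. I(S;T) = 0.2657 bits, which is ≤ 0.5 bits.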